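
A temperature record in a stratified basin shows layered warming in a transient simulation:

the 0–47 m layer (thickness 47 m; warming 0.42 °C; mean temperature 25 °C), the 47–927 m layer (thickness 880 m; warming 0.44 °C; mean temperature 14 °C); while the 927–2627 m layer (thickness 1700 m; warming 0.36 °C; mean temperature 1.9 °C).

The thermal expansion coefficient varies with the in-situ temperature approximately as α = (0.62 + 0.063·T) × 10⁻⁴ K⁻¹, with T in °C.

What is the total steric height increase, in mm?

Layer 1: α = (0.62 + 0.063×25)×10⁻⁴ = 2.195×10⁻⁴ K⁻¹
Layer 2: α = (0.62 + 0.063×14)×10⁻⁴ = 1.502×10⁻⁴ K⁻¹
Layer 3: α = (0.62 + 0.063×1.9)×10⁻⁴ = 0.7397×10⁻⁴ K⁻¹
0–47 m: 0.42 × 47 × 2.195×10⁻⁴ = 0.00433293 m
Layer 2: 0.44 × 1.502×10⁻⁴ × 880 = 0.05815744 m
927–2627 m: 0.7397×10⁻⁴ × 1700 × 0.36 = 0.04526964 m
Δh = 0.00433293 + 0.05815744 + 0.04526964 = 0.10776001 m

Δh ≈ 108 mm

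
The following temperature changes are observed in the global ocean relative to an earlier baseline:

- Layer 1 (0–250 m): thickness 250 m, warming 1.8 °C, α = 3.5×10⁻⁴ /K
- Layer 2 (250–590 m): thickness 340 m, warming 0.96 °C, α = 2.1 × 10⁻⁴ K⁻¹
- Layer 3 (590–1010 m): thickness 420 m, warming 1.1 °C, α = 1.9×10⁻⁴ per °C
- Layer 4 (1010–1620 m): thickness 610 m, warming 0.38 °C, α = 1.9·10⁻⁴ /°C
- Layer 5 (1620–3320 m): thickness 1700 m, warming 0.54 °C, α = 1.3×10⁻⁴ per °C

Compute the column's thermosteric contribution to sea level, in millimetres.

480 mm

0–250 m: 250 × 1.8 × 3.5×10⁻⁴ = 0.15750 m
0.96 × 2.1×10⁻⁴ × 340 = 0.068544 m
1.1 × 1.9×10⁻⁴ × 420 = 0.08778 m
1010–1620 m: 1.9×10⁻⁴ × 610 × 0.38 = 0.044042 m
1.3×10⁻⁴ × 0.54 × 1700 = 0.11934 m
Δh = 0.15750 + 0.068544 + 0.08778 + 0.044042 + 0.11934 = 0.477206 m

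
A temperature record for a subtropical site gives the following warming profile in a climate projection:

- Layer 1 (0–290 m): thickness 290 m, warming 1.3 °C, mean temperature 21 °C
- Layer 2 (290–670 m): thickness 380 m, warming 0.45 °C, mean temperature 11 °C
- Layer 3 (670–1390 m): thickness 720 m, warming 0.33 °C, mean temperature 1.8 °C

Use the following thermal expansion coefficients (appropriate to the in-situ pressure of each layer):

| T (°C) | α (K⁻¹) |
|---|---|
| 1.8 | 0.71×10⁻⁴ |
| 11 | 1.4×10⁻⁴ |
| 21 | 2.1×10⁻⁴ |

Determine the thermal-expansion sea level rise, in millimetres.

Δh = 120 mm

Layer 1 at 21 °C → α = 2.1×10⁻⁴ K⁻¹
Layer 2 at 11 °C → α = 1.4×10⁻⁴ K⁻¹
Layer 3 at 1.8 °C → α = 0.71×10⁻⁴ K⁻¹
0–290 m: 1.3 × 290 × 2.1×10⁻⁴ = 0.07917 m
290–670 m: 0.45 × 380 × 1.4×10⁻⁴ = 0.02394 m
Layer 3: 720 × 0.71×10⁻⁴ × 0.33 = 0.0168696 m
Δh = 0.07917 + 0.02394 + 0.0168696 = 0.1199796 m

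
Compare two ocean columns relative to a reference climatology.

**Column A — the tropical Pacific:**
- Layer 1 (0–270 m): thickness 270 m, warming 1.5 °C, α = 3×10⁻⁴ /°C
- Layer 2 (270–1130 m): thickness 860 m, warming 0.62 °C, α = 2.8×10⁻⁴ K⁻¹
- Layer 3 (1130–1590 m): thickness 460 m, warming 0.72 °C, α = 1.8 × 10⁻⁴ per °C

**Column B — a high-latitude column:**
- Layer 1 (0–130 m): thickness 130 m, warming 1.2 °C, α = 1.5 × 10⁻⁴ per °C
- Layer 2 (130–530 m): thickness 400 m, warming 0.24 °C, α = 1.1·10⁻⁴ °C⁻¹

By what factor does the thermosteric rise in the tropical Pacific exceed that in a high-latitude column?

9.7

A 0–270 m: 1.5 × 3×10⁻⁴ × 270 = 0.12150 m
A 270–1130 m: 2.8×10⁻⁴ × 0.62 × 860 = 0.149296 m
A 460 × 0.72 × 1.8×10⁻⁴ = 0.059616 m
A total: 0.330412 m
B 130 × 1.5×10⁻⁴ × 1.2 = 0.02340 m
B 130–530 m: 400 × 1.1×10⁻⁴ × 0.24 = 0.01056 m
B total: 0.03396 m
Ratio: 0.330412 / 0.03396 ≈ 9.729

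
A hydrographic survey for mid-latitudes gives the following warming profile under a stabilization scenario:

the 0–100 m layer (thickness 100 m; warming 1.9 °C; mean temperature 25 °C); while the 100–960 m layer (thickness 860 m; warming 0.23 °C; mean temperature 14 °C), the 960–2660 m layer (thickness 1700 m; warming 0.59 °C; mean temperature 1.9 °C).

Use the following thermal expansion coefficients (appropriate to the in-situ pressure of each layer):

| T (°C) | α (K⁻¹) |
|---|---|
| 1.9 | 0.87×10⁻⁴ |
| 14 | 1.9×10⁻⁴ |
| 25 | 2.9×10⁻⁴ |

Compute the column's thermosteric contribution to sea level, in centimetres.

18.0 cm of thermosteric rise

Layer 1 at 25 °C → α = 2.9×10⁻⁴ K⁻¹
Layer 2 at 14 °C → α = 1.9×10⁻⁴ K⁻¹
Layer 3 at 1.9 °C → α = 0.87×10⁻⁴ K⁻¹
0–100 m: 2.9×10⁻⁴ × 100 × 1.9 = 0.05510 m
860 × 1.9×10⁻⁴ × 0.23 = 0.037582 m
Layer 3: 0.87×10⁻⁴ × 0.59 × 1700 = 0.087261 m
Δh = 0.05510 + 0.037582 + 0.087261 = 0.179943 m ≈ 18.0 cm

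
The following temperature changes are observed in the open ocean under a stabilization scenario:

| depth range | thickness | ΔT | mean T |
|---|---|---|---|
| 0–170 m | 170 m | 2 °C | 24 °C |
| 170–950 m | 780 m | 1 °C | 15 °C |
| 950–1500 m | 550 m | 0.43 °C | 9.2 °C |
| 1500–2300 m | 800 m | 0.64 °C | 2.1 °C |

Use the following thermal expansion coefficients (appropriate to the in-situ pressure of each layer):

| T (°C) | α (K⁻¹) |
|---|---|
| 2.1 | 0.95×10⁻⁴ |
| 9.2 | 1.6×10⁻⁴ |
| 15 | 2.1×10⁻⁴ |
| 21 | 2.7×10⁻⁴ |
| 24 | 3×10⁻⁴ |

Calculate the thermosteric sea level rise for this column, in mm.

352 mm of thermosteric rise

Layer 1 at 24 °C → α = 3×10⁻⁴ K⁻¹
Layer 2 at 15 °C → α = 2.1×10⁻⁴ K⁻¹
Layer 3 at 9.2 °C → α = 1.6×10⁻⁴ K⁻¹
Layer 4 at 2.1 °C → α = 0.95×10⁻⁴ K⁻¹
2 × 170 × 3×10⁻⁴ = 0.10200 m
170–950 m: 780 × 2.1×10⁻⁴ × 1 = 0.16380 m
950–1500 m: 1.6×10⁻⁴ × 550 × 0.43 = 0.03784 m
1500–2300 m: 0.64 × 0.95×10⁻⁴ × 800 = 0.04864 m
Δh = 0.10200 + 0.16380 + 0.03784 + 0.04864 = 0.35228 m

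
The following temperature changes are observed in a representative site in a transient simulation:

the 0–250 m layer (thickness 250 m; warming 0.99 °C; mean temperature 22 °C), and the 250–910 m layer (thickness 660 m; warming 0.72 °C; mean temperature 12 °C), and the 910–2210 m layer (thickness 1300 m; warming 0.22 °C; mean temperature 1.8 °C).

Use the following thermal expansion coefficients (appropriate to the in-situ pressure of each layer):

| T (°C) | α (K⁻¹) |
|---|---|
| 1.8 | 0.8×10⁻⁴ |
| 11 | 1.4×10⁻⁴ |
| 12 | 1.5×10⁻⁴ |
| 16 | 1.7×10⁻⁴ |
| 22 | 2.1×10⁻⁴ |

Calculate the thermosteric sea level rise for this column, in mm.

Δh = 150 mm

Layer 1 at 22 °C → α = 2.1×10⁻⁴ K⁻¹
Layer 2 at 12 °C → α = 1.5×10⁻⁴ K⁻¹
Layer 3 at 1.8 °C → α = 0.8×10⁻⁴ K⁻¹
0–250 m: 250 × 0.99 × 2.1×10⁻⁴ = 0.051975 m
Layer 2: 1.5×10⁻⁴ × 0.72 × 660 = 0.07128 m
Layer 3: 1300 × 0.22 × 0.8×10⁻⁴ = 0.02288 m
Δh = 0.051975 + 0.07128 + 0.02288 = 0.146135 m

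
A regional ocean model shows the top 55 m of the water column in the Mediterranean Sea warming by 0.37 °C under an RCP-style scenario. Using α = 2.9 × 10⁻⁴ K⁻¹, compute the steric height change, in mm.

Δh = αΔT·H = 2.9×10⁻⁴ × 0.37 × 55 = 0.0059015 m

about 5.90 mm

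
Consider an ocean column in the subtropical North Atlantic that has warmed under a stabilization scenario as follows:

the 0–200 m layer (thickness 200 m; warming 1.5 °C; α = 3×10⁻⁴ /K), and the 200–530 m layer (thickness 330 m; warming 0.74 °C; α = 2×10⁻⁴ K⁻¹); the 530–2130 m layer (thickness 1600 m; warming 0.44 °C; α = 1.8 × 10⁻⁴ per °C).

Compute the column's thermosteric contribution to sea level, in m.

Δh ≈ 0.266 m

3×10⁻⁴ × 1.5 × 200 = 0.09000 m
2×10⁻⁴ × 0.74 × 330 = 0.04884 m
1600 × 1.8×10⁻⁴ × 0.44 = 0.12672 m
Δh = 0.09000 + 0.04884 + 0.12672 = 0.26556 m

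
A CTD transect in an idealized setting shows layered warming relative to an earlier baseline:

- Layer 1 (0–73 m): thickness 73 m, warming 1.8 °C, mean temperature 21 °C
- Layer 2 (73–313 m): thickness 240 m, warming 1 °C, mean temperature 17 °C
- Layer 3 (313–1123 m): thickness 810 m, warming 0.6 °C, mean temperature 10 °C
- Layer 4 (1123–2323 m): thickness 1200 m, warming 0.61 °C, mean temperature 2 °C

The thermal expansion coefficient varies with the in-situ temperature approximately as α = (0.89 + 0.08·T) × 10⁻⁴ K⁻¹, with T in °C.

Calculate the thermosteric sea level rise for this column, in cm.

Layer 1: α = (0.89 + 0.08×21)×10⁻⁴ = 2.57×10⁻⁴ K⁻¹
Layer 2: α = (0.89 + 0.08×17)×10⁻⁴ = 2.25×10⁻⁴ K⁻¹
Layer 3: α = (0.89 + 0.08×10)×10⁻⁴ = 1.69×10⁻⁴ K⁻¹
Layer 4: α = (0.89 + 0.08×2)×10⁻⁴ = 1.05×10⁻⁴ K⁻¹
1.8 × 2.57×10⁻⁴ × 73 = 0.0337698 m
Layer 2: 240 × 1 × 2.25×10⁻⁴ = 0.05400 m
810 × 0.6 × 1.69×10⁻⁴ = 0.082134 m
Layer 4: 1200 × 1.05×10⁻⁴ × 0.61 = 0.07686 m
Δh = 0.0337698 + 0.05400 + 0.082134 + 0.07686 = 0.2467638 m

24.7 cm of thermosteric rise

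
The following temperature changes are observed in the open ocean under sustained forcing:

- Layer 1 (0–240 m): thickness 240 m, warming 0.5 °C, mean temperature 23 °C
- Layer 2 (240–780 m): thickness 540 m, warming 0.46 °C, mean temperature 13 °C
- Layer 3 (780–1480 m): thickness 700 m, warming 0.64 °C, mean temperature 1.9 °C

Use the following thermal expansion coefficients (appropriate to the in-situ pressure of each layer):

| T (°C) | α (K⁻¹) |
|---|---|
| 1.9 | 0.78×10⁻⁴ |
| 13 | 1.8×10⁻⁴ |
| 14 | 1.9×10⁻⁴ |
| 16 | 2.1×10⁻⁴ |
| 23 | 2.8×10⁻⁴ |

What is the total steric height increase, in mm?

113 mm

Layer 1 at 23 °C → α = 2.8×10⁻⁴ K⁻¹
Layer 2 at 13 °C → α = 1.8×10⁻⁴ K⁻¹
Layer 3 at 1.9 °C → α = 0.78×10⁻⁴ K⁻¹
Layer 1: 0.5 × 2.8×10⁻⁴ × 240 = 0.03360 m
240–780 m: 1.8×10⁻⁴ × 0.46 × 540 = 0.044712 m
780–1480 m: 700 × 0.78×10⁻⁴ × 0.64 = 0.034944 m
Δh = 0.03360 + 0.044712 + 0.034944 = 0.113256 m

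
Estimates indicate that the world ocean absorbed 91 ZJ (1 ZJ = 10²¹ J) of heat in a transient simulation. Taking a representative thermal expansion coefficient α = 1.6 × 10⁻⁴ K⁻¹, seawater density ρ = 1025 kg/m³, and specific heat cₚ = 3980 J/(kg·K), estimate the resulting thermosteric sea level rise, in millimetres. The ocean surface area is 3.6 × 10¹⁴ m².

Per unit area: Q = 91×10²¹ / (3.6×10¹⁴) ≈ 2.528×10⁸ J/m²
Δh = αQ/(ρcₚ) = 1.6×10⁻⁴ × 2.528×10⁸ / (1025 × 3980) ≈ 0.0099149 m

9.9 mm of thermosteric rise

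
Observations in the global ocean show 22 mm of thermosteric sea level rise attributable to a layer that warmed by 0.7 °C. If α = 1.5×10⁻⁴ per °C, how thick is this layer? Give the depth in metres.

H ≈ 210 m

H = Δh/(αΔT) = 0.022 / (1.5×10⁻⁴ × 0.7) ≈ 209.5 m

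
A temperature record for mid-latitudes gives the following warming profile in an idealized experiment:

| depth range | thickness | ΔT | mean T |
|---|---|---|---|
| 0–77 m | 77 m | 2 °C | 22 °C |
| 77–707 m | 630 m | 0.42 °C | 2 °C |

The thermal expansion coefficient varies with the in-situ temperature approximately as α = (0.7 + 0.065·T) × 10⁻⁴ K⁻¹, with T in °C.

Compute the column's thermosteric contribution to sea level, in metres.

Layer 1: α = (0.7 + 0.065×22)×10⁻⁴ = 2.13×10⁻⁴ K⁻¹
Layer 2: α = (0.7 + 0.065×2)×10⁻⁴ = 0.83×10⁻⁴ K⁻¹
Layer 1: 77 × 2.13×10⁻⁴ × 2 = 0.032802 m
0.42 × 630 × 0.83×10⁻⁴ = 0.0219618 m
Δh = 0.032802 + 0.0219618 = 0.0547638 m ≈ 0.0548 m

Δh = 0.0548 m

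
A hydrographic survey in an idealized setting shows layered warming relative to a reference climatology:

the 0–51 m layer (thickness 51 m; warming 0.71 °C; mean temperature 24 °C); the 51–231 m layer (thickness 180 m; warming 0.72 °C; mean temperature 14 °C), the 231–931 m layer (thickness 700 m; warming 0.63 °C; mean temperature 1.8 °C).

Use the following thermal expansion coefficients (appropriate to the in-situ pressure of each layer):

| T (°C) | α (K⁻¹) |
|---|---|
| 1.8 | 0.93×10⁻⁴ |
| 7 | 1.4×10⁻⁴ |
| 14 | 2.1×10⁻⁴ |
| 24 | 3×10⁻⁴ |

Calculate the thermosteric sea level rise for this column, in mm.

79.1 mm

Layer 1 at 24 °C → α = 3×10⁻⁴ K⁻¹
Layer 2 at 14 °C → α = 2.1×10⁻⁴ K⁻¹
Layer 3 at 1.8 °C → α = 0.93×10⁻⁴ K⁻¹
51 × 0.71 × 3×10⁻⁴ = 0.010863 m
51–231 m: 0.72 × 180 × 2.1×10⁻⁴ = 0.027216 m
231–931 m: 0.93×10⁻⁴ × 0.63 × 700 = 0.041013 m
Δh = 0.010863 + 0.027216 + 0.041013 = 0.079092 m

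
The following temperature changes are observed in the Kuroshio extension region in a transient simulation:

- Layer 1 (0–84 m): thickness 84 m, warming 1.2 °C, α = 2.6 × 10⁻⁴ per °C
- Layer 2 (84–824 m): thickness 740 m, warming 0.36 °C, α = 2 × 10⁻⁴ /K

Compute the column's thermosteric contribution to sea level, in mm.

0–84 m: 1.2 × 2.6×10⁻⁴ × 84 = 0.026208 m
0.36 × 2×10⁻⁴ × 740 = 0.05328 m
Δh = 0.026208 + 0.05328 = 0.079488 m ≈ 79.5 mm

Δh ≈ 79.5 mm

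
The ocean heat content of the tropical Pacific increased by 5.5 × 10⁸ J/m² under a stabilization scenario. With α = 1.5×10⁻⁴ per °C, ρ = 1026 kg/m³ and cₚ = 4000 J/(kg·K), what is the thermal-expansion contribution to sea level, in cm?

Δh = αQ/(ρcₚ) = 1.5×10⁻⁴ × 5.5×10⁸ / (1026 × 4000) ≈ 0.020102 m

Δh ≈ 2.01 cm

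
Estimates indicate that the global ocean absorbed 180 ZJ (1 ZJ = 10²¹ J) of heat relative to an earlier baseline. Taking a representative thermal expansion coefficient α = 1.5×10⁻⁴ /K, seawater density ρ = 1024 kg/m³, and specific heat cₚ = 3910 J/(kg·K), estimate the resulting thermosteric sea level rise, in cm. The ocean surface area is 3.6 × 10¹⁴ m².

Per unit area: Q = 180×10²¹ / (3.6×10¹⁴) = 5×10⁸ J/m²
Δh = αQ/(ρcₚ) = 1.5×10⁻⁴ × 5×10⁸ / (1024 × 3910) ≈ 0.018732 m

Δh ≈ 1.87 cm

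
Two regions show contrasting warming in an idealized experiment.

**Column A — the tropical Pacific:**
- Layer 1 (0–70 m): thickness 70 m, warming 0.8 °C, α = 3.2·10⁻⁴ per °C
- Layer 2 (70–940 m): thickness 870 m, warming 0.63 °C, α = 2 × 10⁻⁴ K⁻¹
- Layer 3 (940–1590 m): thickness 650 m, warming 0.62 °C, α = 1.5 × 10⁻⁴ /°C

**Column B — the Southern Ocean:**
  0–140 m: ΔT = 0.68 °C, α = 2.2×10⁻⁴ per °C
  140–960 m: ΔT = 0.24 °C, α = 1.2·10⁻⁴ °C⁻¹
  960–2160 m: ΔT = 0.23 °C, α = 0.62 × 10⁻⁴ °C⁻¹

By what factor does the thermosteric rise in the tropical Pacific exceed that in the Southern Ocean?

a factor of 3.05

A Layer 1: 3.2×10⁻⁴ × 0.8 × 70 = 0.01792 m
A 2×10⁻⁴ × 0.63 × 870 = 0.10962 m
A Layer 3: 1.5×10⁻⁴ × 650 × 0.62 = 0.06045 m
A total: 0.18799 m
B Layer 1: 140 × 2.2×10⁻⁴ × 0.68 = 0.020944 m
B 1.2×10⁻⁴ × 0.24 × 820 = 0.023616 m
B 1200 × 0.62×10⁻⁴ × 0.23 = 0.017112 m
B total: 0.061672 m
Ratio: 0.18799 / 0.061672 ≈ 3.048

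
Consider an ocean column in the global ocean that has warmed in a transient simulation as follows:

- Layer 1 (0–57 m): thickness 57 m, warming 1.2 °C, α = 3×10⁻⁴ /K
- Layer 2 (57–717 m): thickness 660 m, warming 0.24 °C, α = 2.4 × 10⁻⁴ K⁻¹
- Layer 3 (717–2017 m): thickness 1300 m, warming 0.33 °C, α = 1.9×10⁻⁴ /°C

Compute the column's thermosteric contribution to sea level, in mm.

Δh = 140 mm

Layer 1: 1.2 × 57 × 3×10⁻⁴ = 0.02052 m
57–717 m: 0.24 × 660 × 2.4×10⁻⁴ = 0.038016 m
Layer 3: 0.33 × 1300 × 1.9×10⁻⁴ = 0.08151 m
Δh = 0.02052 + 0.038016 + 0.08151 = 0.140046 m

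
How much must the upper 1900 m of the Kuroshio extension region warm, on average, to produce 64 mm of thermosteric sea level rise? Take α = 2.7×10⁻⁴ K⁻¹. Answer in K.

ΔT = Δh/(αH) = 0.064 / (2.7×10⁻⁴ × 1900) ≈ 0.1248 K

0.12 K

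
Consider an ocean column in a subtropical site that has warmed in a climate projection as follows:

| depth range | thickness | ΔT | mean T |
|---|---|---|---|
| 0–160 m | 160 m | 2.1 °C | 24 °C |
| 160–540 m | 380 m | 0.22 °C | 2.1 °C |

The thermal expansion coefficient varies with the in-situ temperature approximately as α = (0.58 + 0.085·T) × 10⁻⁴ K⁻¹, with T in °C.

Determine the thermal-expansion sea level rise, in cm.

Layer 1: α = (0.58 + 0.085×24)×10⁻⁴ = 2.62×10⁻⁴ K⁻¹
Layer 2: α = (0.58 + 0.085×2.1)×10⁻⁴ = 0.7585×10⁻⁴ K⁻¹
160 × 2.62×10⁻⁴ × 2.1 = 0.088032 m
Layer 2: 380 × 0.7585×10⁻⁴ × 0.22 = 0.00634106 m
Δh = 0.088032 + 0.00634106 = 0.09437306 m ≈ 9.44 cm

9.44 cm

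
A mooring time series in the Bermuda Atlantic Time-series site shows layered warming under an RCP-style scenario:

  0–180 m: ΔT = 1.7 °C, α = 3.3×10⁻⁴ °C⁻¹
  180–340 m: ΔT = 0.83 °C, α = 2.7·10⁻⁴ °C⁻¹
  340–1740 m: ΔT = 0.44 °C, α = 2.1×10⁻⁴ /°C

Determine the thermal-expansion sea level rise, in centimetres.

Layer 1: 1.7 × 180 × 3.3×10⁻⁴ = 0.10098 m
180–340 m: 2.7×10⁻⁴ × 0.83 × 160 = 0.035856 m
1400 × 0.44 × 2.1×10⁻⁴ = 0.12936 m
Δh = 0.10098 + 0.035856 + 0.12936 = 0.266196 m ≈ 26.6 cm

about 26.6 cm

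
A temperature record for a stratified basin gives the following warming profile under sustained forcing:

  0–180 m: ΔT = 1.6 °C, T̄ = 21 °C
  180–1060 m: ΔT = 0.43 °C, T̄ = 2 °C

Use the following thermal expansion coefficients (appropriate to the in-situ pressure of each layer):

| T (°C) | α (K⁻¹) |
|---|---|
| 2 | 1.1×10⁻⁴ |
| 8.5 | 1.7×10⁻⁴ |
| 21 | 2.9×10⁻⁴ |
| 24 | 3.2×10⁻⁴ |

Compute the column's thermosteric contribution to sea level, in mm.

Layer 1 at 21 °C → α = 2.9×10⁻⁴ K⁻¹
Layer 2 at 2 °C → α = 1.1×10⁻⁴ K⁻¹
0–180 m: 1.6 × 2.9×10⁻⁴ × 180 = 0.08352 m
Layer 2: 0.43 × 1.1×10⁻⁴ × 880 = 0.041624 m
Δh = 0.08352 + 0.041624 = 0.125144 m

125 mm of thermosteric rise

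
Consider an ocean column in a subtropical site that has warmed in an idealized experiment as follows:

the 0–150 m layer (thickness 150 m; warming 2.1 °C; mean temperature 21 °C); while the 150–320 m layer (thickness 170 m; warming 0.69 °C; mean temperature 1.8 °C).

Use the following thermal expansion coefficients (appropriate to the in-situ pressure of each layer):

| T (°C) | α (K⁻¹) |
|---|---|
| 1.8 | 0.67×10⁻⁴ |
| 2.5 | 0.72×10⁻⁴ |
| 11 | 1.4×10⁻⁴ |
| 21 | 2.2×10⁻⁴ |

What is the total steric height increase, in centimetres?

Δh = 7.7 cm

Layer 1 at 21 °C → α = 2.2×10⁻⁴ K⁻¹
Layer 2 at 1.8 °C → α = 0.67×10⁻⁴ K⁻¹
150 × 2.1 × 2.2×10⁻⁴ = 0.06930 m
170 × 0.69 × 0.67×10⁻⁴ = 0.0078591 m
Δh = 0.06930 + 0.0078591 = 0.0771591 m ≈ 7.7 cm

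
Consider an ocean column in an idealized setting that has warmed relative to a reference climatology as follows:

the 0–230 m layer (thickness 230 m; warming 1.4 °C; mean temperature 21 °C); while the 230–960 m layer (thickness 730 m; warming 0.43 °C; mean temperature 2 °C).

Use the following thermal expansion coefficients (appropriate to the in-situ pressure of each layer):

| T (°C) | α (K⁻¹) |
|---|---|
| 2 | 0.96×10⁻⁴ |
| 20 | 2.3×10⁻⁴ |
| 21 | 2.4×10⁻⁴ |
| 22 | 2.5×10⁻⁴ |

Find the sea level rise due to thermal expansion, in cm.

Layer 1 at 21 °C → α = 2.4×10⁻⁴ K⁻¹
Layer 2 at 2 °C → α = 0.96×10⁻⁴ K⁻¹
2.4×10⁻⁴ × 1.4 × 230 = 0.07728 m
730 × 0.43 × 0.96×10⁻⁴ = 0.0301344 m
Δh = 0.07728 + 0.0301344 = 0.1074144 m

11 cm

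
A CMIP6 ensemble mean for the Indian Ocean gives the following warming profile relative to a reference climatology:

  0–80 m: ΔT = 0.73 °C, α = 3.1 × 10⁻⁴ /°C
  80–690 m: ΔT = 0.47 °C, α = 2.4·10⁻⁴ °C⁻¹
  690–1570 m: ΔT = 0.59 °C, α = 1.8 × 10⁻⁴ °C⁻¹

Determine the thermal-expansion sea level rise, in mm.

Δh = 180 mm

Layer 1: 3.1×10⁻⁴ × 80 × 0.73 = 0.018104 m
2.4×10⁻⁴ × 610 × 0.47 = 0.068808 m
690–1570 m: 1.8×10⁻⁴ × 0.59 × 880 = 0.093456 m
Δh = 0.018104 + 0.068808 + 0.093456 = 0.180368 m ≈ 180 mm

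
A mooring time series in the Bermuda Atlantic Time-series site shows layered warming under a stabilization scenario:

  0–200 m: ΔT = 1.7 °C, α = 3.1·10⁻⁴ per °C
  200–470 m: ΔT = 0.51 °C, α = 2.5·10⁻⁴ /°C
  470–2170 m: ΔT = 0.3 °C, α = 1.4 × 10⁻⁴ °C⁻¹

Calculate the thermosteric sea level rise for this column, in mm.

Δh ≈ 211 mm

0–200 m: 1.7 × 3.1×10⁻⁴ × 200 = 0.10540 m
200–470 m: 270 × 0.51 × 2.5×10⁻⁴ = 0.034425 m
Layer 3: 0.3 × 1700 × 1.4×10⁻⁴ = 0.07140 m
Δh = 0.10540 + 0.034425 + 0.07140 = 0.211225 m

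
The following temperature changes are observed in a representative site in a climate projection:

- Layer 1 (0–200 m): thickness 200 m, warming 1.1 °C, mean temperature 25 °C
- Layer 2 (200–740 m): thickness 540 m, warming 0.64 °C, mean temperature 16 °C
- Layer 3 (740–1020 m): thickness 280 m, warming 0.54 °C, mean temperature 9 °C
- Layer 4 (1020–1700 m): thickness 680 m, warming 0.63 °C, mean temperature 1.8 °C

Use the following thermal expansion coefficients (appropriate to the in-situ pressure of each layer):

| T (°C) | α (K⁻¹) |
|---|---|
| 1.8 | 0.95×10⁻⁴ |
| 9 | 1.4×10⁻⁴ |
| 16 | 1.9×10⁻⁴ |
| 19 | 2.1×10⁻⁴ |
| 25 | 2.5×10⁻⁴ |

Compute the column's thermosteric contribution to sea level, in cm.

18 cm of thermosteric rise

Layer 1 at 25 °C → α = 2.5×10⁻⁴ K⁻¹
Layer 2 at 16 °C → α = 1.9×10⁻⁴ K⁻¹
Layer 3 at 9 °C → α = 1.4×10⁻⁴ K⁻¹
Layer 4 at 1.8 °C → α = 0.95×10⁻⁴ K⁻¹
0–200 m: 200 × 1.1 × 2.5×10⁻⁴ = 0.05500 m
1.9×10⁻⁴ × 0.64 × 540 = 0.065664 m
280 × 0.54 × 1.4×10⁻⁴ = 0.021168 m
1020–1700 m: 0.95×10⁻⁴ × 680 × 0.63 = 0.040698 m
Δh = 0.05500 + 0.065664 + 0.021168 + 0.040698 = 0.18253 m ≈ 18 cm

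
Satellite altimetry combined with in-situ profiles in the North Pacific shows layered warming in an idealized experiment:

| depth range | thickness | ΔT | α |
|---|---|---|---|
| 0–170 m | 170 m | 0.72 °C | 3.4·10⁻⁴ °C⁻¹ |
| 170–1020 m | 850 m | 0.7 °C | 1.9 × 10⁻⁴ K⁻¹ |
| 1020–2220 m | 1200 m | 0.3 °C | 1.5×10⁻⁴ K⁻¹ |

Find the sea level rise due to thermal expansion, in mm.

209 mm of thermosteric rise

0–170 m: 3.4×10⁻⁴ × 0.72 × 170 = 0.041616 m
1.9×10⁻⁴ × 850 × 0.7 = 0.11305 m
Layer 3: 0.3 × 1.5×10⁻⁴ × 1200 = 0.05400 m
Δh = 0.041616 + 0.11305 + 0.05400 = 0.208666 m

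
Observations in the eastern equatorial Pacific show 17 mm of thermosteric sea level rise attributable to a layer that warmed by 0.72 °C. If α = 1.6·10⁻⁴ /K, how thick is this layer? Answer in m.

150 m

H = Δh/(αΔT) = 0.017 / (1.6×10⁻⁴ × 0.72) ≈ 147.6 m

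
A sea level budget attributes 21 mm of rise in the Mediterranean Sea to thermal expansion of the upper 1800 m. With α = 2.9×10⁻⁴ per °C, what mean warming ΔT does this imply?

ΔT = Δh/(αH) = 0.021 / (2.9×10⁻⁴ × 1800) ≈ 0.04023 °C

about 0.040 °C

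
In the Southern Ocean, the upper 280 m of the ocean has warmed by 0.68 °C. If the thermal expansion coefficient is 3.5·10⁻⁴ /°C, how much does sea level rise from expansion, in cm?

Δh = 6.66 cm

Δh = αΔT·H = 3.5×10⁻⁴ × 0.68 × 280 = 0.06664 m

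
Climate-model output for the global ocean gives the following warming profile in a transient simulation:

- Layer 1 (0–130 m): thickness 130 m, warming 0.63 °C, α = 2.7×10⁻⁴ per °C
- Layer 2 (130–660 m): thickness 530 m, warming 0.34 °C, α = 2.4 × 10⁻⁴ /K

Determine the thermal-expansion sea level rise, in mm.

65.4 mm

0–130 m: 2.7×10⁻⁴ × 0.63 × 130 = 0.022113 m
Layer 2: 0.34 × 2.4×10⁻⁴ × 530 = 0.043248 m
Δh = 0.022113 + 0.043248 = 0.065361 m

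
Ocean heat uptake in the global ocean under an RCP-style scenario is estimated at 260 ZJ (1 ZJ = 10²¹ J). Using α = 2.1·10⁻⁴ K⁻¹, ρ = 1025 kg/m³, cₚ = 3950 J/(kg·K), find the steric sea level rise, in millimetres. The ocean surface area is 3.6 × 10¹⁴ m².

Per unit area: Q = 260×10²¹ / (3.6×10¹⁴) ≈ 7.222×10⁸ J/m²
Δh = αQ/(ρcₚ) = 2.1×10⁻⁴ × 7.222×10⁸ / (1025 × 3950) ≈ 0.037459 m

about 37 mm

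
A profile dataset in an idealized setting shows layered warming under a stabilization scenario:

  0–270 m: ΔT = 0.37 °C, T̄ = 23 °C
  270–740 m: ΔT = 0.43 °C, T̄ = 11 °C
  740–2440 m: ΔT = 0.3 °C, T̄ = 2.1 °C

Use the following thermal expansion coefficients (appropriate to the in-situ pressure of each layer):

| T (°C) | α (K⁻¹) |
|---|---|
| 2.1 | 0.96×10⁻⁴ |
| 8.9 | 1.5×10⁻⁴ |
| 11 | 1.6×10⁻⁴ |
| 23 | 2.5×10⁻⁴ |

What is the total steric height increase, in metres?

0.106 m of thermosteric rise

Layer 1 at 23 °C → α = 2.5×10⁻⁴ K⁻¹
Layer 2 at 11 °C → α = 1.6×10⁻⁴ K⁻¹
Layer 3 at 2.1 °C → α = 0.96×10⁻⁴ K⁻¹
0–270 m: 0.37 × 270 × 2.5×10⁻⁴ = 0.024975 m
0.43 × 470 × 1.6×10⁻⁴ = 0.032336 m
0.96×10⁻⁴ × 1700 × 0.3 = 0.04896 m
Δh = 0.024975 + 0.032336 + 0.04896 = 0.106271 m ≈ 0.106 m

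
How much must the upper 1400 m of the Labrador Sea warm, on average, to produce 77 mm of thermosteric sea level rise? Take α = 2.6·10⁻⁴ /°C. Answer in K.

ΔT ≈ 0.21 K

ΔT = Δh/(αH) = 0.077 / (2.6×10⁻⁴ × 1400) ≈ 0.2115 K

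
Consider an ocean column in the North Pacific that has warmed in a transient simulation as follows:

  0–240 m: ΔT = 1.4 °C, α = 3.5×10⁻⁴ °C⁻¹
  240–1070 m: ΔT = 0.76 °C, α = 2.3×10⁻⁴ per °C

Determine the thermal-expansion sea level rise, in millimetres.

Layer 1: 1.4 × 240 × 3.5×10⁻⁴ = 0.11760 m
240–1070 m: 2.3×10⁻⁴ × 830 × 0.76 = 0.145084 m
Δh = 0.11760 + 0.145084 = 0.262684 m ≈ 260 mm

260 mm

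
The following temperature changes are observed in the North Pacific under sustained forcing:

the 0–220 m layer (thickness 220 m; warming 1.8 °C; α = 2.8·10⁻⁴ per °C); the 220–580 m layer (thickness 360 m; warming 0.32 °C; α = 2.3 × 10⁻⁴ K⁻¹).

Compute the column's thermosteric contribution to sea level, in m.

Δh = 0.14 m

0–220 m: 220 × 1.8 × 2.8×10⁻⁴ = 0.11088 m
Layer 2: 2.3×10⁻⁴ × 360 × 0.32 = 0.026496 m
Δh = 0.11088 + 0.026496 = 0.137376 m ≈ 0.14 m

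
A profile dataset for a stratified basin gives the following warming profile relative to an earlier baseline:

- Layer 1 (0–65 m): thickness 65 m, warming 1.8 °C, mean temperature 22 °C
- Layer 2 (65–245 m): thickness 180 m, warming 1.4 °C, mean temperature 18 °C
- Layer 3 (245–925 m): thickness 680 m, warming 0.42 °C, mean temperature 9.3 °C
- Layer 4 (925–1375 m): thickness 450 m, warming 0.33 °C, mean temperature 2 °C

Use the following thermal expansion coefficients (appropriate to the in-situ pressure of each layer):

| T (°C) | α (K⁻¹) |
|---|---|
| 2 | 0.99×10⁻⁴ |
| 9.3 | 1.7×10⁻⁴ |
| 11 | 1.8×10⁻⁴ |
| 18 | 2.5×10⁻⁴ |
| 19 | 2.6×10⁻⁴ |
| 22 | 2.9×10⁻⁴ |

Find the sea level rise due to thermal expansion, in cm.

Layer 1 at 22 °C → α = 2.9×10⁻⁴ K⁻¹
Layer 2 at 18 °C → α = 2.5×10⁻⁴ K⁻¹
Layer 3 at 9.3 °C → α = 1.7×10⁻⁴ K⁻¹
Layer 4 at 2 °C → α = 0.99×10⁻⁴ K⁻¹
65 × 1.8 × 2.9×10⁻⁴ = 0.03393 m
65–245 m: 180 × 2.5×10⁻⁴ × 1.4 = 0.06300 m
680 × 0.42 × 1.7×10⁻⁴ = 0.048552 m
450 × 0.33 × 0.99×10⁻⁴ = 0.0147015 m
Δh = 0.03393 + 0.06300 + 0.048552 + 0.0147015 = 0.1601835 m ≈ 16.0 cm

Δh = 16.0 cm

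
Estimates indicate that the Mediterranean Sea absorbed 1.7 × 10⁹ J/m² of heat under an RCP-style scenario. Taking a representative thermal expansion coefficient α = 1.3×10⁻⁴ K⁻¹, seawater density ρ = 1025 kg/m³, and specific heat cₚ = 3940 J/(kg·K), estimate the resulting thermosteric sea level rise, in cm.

5.47 cm of thermosteric rise

Δh = αQ/(ρcₚ) = 1.3×10⁻⁴ × 1.7×10⁹ / (1025 × 3940) ≈ 0.054723 m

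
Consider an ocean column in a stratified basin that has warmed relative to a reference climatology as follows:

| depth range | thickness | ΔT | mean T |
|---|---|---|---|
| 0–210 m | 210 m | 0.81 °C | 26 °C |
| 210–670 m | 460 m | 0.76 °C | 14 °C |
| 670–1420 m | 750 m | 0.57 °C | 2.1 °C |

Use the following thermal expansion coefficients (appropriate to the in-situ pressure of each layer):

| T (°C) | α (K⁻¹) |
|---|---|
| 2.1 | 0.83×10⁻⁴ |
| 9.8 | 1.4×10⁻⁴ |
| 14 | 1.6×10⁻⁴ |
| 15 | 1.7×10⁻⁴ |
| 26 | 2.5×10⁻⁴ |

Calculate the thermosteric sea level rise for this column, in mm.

Layer 1 at 26 °C → α = 2.5×10⁻⁴ K⁻¹
Layer 2 at 14 °C → α = 1.6×10⁻⁴ K⁻¹
Layer 3 at 2.1 °C → α = 0.83×10⁻⁴ K⁻¹
2.5×10⁻⁴ × 0.81 × 210 = 0.042525 m
210–670 m: 1.6×10⁻⁴ × 0.76 × 460 = 0.055936 m
Layer 3: 0.83×10⁻⁴ × 750 × 0.57 = 0.0354825 m
Δh = 0.042525 + 0.055936 + 0.0354825 = 0.1339435 m

Δh = 130 mm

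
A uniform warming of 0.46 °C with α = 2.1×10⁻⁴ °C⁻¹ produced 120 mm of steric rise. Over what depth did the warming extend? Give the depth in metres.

1240 m

H = Δh/(αΔT) = 0.12 / (2.1×10⁻⁴ × 0.46) ≈ 1242 m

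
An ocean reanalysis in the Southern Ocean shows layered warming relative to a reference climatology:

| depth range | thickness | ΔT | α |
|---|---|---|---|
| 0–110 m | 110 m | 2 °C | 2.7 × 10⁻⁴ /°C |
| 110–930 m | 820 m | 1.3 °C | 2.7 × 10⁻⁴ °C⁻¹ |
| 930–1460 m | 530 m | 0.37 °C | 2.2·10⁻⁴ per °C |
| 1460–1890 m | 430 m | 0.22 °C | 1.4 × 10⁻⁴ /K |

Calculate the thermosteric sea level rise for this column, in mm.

2.7×10⁻⁴ × 2 × 110 = 0.05940 m
Layer 2: 1.3 × 2.7×10⁻⁴ × 820 = 0.28782 m
530 × 0.37 × 2.2×10⁻⁴ = 0.043142 m
1.4×10⁻⁴ × 430 × 0.22 = 0.013244 m
Δh = 0.05940 + 0.28782 + 0.043142 + 0.013244 = 0.403606 m ≈ 400 mm

about 400 mm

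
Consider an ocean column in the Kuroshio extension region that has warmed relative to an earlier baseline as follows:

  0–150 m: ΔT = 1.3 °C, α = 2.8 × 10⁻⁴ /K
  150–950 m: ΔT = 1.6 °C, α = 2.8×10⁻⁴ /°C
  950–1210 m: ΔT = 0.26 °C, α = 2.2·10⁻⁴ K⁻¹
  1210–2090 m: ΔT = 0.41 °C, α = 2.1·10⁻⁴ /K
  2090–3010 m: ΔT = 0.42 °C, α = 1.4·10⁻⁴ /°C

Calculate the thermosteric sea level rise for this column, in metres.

0–150 m: 2.8×10⁻⁴ × 150 × 1.3 = 0.05460 m
1.6 × 800 × 2.8×10⁻⁴ = 0.35840 m
Layer 3: 0.26 × 260 × 2.2×10⁻⁴ = 0.014872 m
1210–2090 m: 880 × 2.1×10⁻⁴ × 0.41 = 0.075768 m
2090–3010 m: 0.42 × 1.4×10⁻⁴ × 920 = 0.054096 m
Δh = 0.05460 + 0.35840 + 0.014872 + 0.075768 + 0.054096 = 0.557736 m ≈ 0.558 m

0.558 m of thermosteric rise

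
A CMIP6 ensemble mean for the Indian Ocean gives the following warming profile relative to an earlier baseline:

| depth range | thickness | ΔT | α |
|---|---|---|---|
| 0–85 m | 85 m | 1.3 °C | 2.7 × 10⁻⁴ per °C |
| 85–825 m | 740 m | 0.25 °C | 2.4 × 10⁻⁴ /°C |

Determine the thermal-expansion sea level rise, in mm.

Layer 1: 1.3 × 85 × 2.7×10⁻⁴ = 0.029835 m
85–825 m: 740 × 0.25 × 2.4×10⁻⁴ = 0.04440 m
Δh = 0.029835 + 0.04440 = 0.074235 m

74.2 mm of thermosteric rise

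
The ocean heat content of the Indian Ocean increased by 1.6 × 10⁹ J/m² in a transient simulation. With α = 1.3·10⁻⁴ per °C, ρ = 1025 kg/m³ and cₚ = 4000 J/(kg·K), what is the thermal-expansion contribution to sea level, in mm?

Δh = αQ/(ρcₚ) = 1.3×10⁻⁴ × 1.6×10⁹ / (1025 × 4000) ≈ 0.050732 m

Δh = 50.7 mm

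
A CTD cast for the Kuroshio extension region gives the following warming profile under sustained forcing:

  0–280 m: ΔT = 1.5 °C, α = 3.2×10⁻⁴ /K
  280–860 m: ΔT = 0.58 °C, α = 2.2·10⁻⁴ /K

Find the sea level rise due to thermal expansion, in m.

0–280 m: 3.2×10⁻⁴ × 280 × 1.5 = 0.13440 m
280–860 m: 2.2×10⁻⁴ × 0.58 × 580 = 0.074008 m
Δh = 0.13440 + 0.074008 = 0.208408 m

Δh ≈ 0.21 m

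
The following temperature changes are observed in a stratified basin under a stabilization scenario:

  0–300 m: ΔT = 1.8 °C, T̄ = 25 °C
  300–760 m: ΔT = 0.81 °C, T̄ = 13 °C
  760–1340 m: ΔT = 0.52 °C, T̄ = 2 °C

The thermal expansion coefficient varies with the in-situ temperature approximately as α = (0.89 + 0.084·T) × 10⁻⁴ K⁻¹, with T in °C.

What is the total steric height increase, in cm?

Δh ≈ 27 cm

Layer 1: α = (0.89 + 0.084×25)×10⁻⁴ = 2.99×10⁻⁴ K⁻¹
Layer 2: α = (0.89 + 0.084×13)×10⁻⁴ = 1.982×10⁻⁴ K⁻¹
Layer 3: α = (0.89 + 0.084×2)×10⁻⁴ = 1.058×10⁻⁴ K⁻¹
Layer 1: 300 × 2.99×10⁻⁴ × 1.8 = 0.16146 m
Layer 2: 0.81 × 460 × 1.982×10⁻⁴ = 0.07384932 m
0.52 × 1.058×10⁻⁴ × 580 = 0.03190928 m
Δh = 0.16146 + 0.07384932 + 0.03190928 = 0.2672186 m ≈ 27 cm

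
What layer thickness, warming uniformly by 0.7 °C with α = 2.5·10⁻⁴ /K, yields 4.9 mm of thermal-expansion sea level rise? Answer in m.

H = Δh/(αΔT) = 0.0049 / (2.5×10⁻⁴ × 0.7) = 28.00 m

about 28 m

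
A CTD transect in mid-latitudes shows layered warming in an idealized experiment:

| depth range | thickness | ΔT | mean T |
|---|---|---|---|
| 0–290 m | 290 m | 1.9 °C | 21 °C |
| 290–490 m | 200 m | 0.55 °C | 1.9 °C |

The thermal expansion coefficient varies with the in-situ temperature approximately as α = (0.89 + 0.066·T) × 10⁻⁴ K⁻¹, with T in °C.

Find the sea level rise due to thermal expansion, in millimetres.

Δh = 137 mm

Layer 1: α = (0.89 + 0.066×21)×10⁻⁴ = 2.276×10⁻⁴ K⁻¹
Layer 2: α = (0.89 + 0.066×1.9)×10⁻⁴ = 1.0154×10⁻⁴ K⁻¹
0–290 m: 1.9 × 2.276×10⁻⁴ × 290 = 0.1254076 m
290–490 m: 1.0154×10⁻⁴ × 200 × 0.55 = 0.0111694 m
Δh = 0.1254076 + 0.0111694 = 0.136577 m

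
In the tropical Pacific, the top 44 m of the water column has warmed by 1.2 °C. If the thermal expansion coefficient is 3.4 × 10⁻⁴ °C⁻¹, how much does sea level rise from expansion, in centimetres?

Δh = αΔT·H = 3.4×10⁻⁴ × 1.2 × 44 = 0.017952 m

1.8 cm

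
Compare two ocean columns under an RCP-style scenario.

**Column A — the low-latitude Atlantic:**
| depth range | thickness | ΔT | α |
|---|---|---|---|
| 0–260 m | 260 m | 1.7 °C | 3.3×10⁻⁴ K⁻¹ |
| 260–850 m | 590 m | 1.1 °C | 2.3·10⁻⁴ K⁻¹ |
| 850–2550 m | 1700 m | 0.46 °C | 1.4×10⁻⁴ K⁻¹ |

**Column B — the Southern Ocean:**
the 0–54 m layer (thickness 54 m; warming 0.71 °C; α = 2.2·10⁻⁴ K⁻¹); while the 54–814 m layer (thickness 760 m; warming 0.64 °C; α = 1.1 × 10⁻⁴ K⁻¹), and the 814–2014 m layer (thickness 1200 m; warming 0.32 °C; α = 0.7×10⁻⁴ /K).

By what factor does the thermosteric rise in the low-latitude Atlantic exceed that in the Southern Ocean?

A 0–260 m: 1.7 × 260 × 3.3×10⁻⁴ = 0.14586 m
A 1.1 × 590 × 2.3×10⁻⁴ = 0.14927 m
A Layer 3: 0.46 × 1.4×10⁻⁴ × 1700 = 0.10948 m
A total: 0.40461 m
B 0–54 m: 0.71 × 54 × 2.2×10⁻⁴ = 0.0084348 m
B 760 × 0.64 × 1.1×10⁻⁴ = 0.053504 m
B 0.7×10⁻⁴ × 1200 × 0.32 = 0.02688 m
B total: 0.0888188 m
Ratio: 0.40461 / 0.0888188 ≈ 4.555

≈ 4.56×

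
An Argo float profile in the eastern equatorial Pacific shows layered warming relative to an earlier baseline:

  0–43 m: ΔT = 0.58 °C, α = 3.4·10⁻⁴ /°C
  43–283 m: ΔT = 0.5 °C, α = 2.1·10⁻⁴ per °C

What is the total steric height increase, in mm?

Δh = 34 mm

Layer 1: 0.58 × 43 × 3.4×10⁻⁴ = 0.0084796 m
43–283 m: 240 × 2.1×10⁻⁴ × 0.5 = 0.02520 m
Δh = 0.0084796 + 0.02520 = 0.0336796 m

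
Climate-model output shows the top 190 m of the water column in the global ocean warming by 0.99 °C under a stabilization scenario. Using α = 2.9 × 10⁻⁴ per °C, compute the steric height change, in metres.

0.0545 m

Δh = αΔT·H = 2.9×10⁻⁴ × 0.99 × 190 = 0.054549 m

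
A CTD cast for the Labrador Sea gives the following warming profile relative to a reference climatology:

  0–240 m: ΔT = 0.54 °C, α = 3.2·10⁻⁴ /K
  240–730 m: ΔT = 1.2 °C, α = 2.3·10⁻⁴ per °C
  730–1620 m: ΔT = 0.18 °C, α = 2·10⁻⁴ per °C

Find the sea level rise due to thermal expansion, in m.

0.54 × 240 × 3.2×10⁻⁴ = 0.041472 m
Layer 2: 1.2 × 490 × 2.3×10⁻⁴ = 0.13524 m
730–1620 m: 0.18 × 2×10⁻⁴ × 890 = 0.03204 m
Δh = 0.041472 + 0.13524 + 0.03204 = 0.208752 m

0.21 m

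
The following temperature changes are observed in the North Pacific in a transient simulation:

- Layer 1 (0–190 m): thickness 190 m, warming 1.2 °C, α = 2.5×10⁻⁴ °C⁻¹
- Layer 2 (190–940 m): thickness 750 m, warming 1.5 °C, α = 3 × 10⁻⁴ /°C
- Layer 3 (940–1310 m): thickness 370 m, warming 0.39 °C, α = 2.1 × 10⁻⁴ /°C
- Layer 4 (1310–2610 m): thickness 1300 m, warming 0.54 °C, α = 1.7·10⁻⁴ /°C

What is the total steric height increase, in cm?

1.2 × 2.5×10⁻⁴ × 190 = 0.05700 m
750 × 1.5 × 3×10⁻⁴ = 0.33750 m
Layer 3: 2.1×10⁻⁴ × 370 × 0.39 = 0.030303 m
1.7×10⁻⁴ × 1300 × 0.54 = 0.11934 m
Δh = 0.05700 + 0.33750 + 0.030303 + 0.11934 = 0.544143 m ≈ 54.4 cm

about 54.4 cm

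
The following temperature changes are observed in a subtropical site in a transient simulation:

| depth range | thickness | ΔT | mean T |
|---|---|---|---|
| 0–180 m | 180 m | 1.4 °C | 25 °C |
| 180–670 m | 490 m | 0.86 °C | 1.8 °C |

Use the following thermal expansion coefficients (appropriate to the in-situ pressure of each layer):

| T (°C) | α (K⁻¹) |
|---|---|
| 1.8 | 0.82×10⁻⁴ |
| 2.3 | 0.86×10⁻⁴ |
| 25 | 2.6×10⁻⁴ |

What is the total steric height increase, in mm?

Layer 1 at 25 °C → α = 2.6×10⁻⁴ K⁻¹
Layer 2 at 1.8 °C → α = 0.82×10⁻⁴ K⁻¹
Layer 1: 180 × 1.4 × 2.6×10⁻⁴ = 0.06552 m
Layer 2: 490 × 0.86 × 0.82×10⁻⁴ = 0.0345548 m
Δh = 0.06552 + 0.0345548 = 0.1000748 m

Δh = 100 mm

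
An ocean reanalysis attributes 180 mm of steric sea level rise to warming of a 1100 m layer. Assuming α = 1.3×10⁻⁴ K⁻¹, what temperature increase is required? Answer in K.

ΔT = Δh/(αH) = 0.18 / (1.3×10⁻⁴ × 1100) ≈ 1.259 K

about 1.26 K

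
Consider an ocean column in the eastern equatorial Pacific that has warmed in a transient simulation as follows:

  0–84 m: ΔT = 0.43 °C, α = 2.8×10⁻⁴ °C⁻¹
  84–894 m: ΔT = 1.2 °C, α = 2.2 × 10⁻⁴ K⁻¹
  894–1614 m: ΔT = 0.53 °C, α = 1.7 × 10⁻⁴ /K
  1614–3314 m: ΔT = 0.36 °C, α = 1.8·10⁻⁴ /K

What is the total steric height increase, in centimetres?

0–84 m: 2.8×10⁻⁴ × 0.43 × 84 = 0.0101136 m
1.2 × 810 × 2.2×10⁻⁴ = 0.21384 m
894–1614 m: 1.7×10⁻⁴ × 0.53 × 720 = 0.064872 m
1.8×10⁻⁴ × 0.36 × 1700 = 0.11016 m
Δh = 0.0101136 + 0.21384 + 0.064872 + 0.11016 = 0.3989856 m

Δh ≈ 40 cm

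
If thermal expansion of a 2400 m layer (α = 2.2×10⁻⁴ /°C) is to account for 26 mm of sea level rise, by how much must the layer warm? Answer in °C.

0.0492 °C

ΔT = Δh/(αH) = 0.026 / (2.2×10⁻⁴ × 2400) ≈ 0.04924 °C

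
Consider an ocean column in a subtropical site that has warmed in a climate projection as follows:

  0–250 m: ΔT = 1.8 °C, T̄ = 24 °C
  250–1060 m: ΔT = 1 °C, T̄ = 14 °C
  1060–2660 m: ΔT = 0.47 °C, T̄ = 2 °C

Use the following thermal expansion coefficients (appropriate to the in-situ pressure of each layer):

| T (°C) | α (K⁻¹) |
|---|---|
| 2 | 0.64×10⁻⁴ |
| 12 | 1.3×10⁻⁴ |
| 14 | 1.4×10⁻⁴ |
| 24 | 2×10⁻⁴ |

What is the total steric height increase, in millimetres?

250 mm of thermosteric rise

Layer 1 at 24 °C → α = 2×10⁻⁴ K⁻¹
Layer 2 at 14 °C → α = 1.4×10⁻⁴ K⁻¹
Layer 3 at 2 °C → α = 0.64×10⁻⁴ K⁻¹
0–250 m: 250 × 1.8 × 2×10⁻⁴ = 0.09000 m
1.4×10⁻⁴ × 810 × 1 = 0.11340 m
1060–2660 m: 0.64×10⁻⁴ × 1600 × 0.47 = 0.048128 m
Δh = 0.09000 + 0.11340 + 0.048128 = 0.251528 m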